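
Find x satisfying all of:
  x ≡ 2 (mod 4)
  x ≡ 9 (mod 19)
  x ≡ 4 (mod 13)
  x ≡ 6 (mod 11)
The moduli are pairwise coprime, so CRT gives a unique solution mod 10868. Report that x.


Product of moduli M = 4 · 19 · 13 · 11 = 10868.
Merge one congruence at a time:
  Start: x ≡ 2 (mod 4).
  Combine with x ≡ 9 (mod 19); new modulus lcm = 76.
    Write x = 2 + 4·t and substitute into x ≡ 9 (mod 19): 4·t ≡ 9 − 2 = 7 (mod 19).
    The inverse of 4 mod 19 is 5 (since 4·5 = 20 = 1·19 + 1), so t ≡ 5·7 = 35 ≡ 16 (mod 19).
    Then x = 2 + 4·16 = 66, valid modulo lcm(4, 19) = 76: x ≡ 66 (mod 76).
  Combine with x ≡ 4 (mod 13); new modulus lcm = 988.
    Write x = 66 + 76·t and substitute into x ≡ 4 (mod 13): 76·t ≡ 4 − 66 = -62 (mod 13).
    Reduce coefficients mod 13: 11·t ≡ 3 (mod 13).
    The inverse of 11 mod 13 is 6 (since 11·6 = 66 = 5·13 + 1), so t ≡ 6·3 = 18 ≡ 5 (mod 13).
    Then x = 66 + 76·5 = 446, valid modulo lcm(76, 13) = 988: x ≡ 446 (mod 988).
  Combine with x ≡ 6 (mod 11); new modulus lcm = 10868.
    Write x = 446 + 988·t and substitute into x ≡ 6 (mod 11): 988·t ≡ 6 − 446 = -440 (mod 11).
    Reduce coefficients mod 11: 9·t ≡ 0 (mod 11).
    The inverse of 9 mod 11 is 5 (since 9·5 = 45 = 4·11 + 1), so t ≡ 5·0 = 0 ≡ 0 (mod 11).
    Then x = 446 + 988·0 = 446, valid modulo lcm(988, 11) = 10868: x ≡ 446 (mod 10868).
Verify against each original: 446 mod 4 = 2, 446 mod 19 = 9, 446 mod 13 = 4, 446 mod 11 = 6.

x ≡ 446 (mod 10868).


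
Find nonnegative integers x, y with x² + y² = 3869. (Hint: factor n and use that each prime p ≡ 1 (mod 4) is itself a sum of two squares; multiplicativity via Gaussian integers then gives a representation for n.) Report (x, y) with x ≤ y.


Step 1: Factor n = 3869 = 53 · 73.
Step 2: Check the mod-4 condition on each prime factor: 53 ≡ 1 (mod 4), exponent 1; 73 ≡ 1 (mod 4), exponent 1.
All primes ≡ 3 (mod 4) appear to even exponent (or don't appear), so by the two-squares theorem n IS expressible as a sum of two squares.
Step 3: Build a representation. Here n = 53 · 73 is a product of primes ≡ 1 (mod 4). Each prime p ≡ 1 (mod 4) is itself a sum of two squares; find a² by testing p − a² for a perfect square:
  53: 53 − 1² = 52, 53 − 2² = 49 = 7² ⇒ 53 = 2² + 7².
  73: 73 − 1² = 72, 73 − 2² = 69, 73 − 3² = 64 = 8² ⇒ 73 = 3² + 8².
  Combine using the Brahmagupta–Fibonacci identity (a² + b²)(c² + d²) = (ac − bd)² + (ad + bc)² = (ac + bd)² + (ad − bc)²:
  53 · 73 = 3869: from (2² + 7²)(3² + 8²), take (2·3 − 7·8, 2·8 + 7·3) = (6 − 56, 16 + 21) = (-50, 37); dropping signs (only squares matter) gives (50, 37); check 50² + 37² = 2500 + 1369 = 3869 ✓.
Step 4: Order so x ≤ y and verify: 37² + 50² = 1369 + 2500 = 3869 = n. ✓

n = 3869 = 37² + 50² (one valid representation with x ≤ y).


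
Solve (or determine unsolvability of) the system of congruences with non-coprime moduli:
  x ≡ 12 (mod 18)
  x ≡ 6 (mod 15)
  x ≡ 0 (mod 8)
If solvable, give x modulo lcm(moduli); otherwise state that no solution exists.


Moduli 18, 15, 8 are not pairwise coprime, so CRT works modulo lcm(m_i) when all pairwise compatibility conditions hold.
Pairwise compatibility: gcd(m_i, m_j) must divide a_i - a_j for every pair.
Merge one congruence at a time:
  Start: x ≡ 12 (mod 18).
  Combine with x ≡ 6 (mod 15): gcd(18, 15) = 3; 6 - 12 = -6, which IS divisible by 3, so compatible.
    Write x = 12 + 18·t and substitute into x ≡ 6 (mod 15): 18·t ≡ 6 − 12 = -6 (mod 15).
    Divide the congruence (and modulus) by g = 3: 6·t ≡ -2 (mod 5).
    Reduce coefficients mod 5: 1·t ≡ 3 (mod 5).
    So t ≡ 3 (mod 5).
    Then x = 12 + 18·3 = 66, valid modulo lcm(18, 15) = 90: x ≡ 66 (mod 90).
  Combine with x ≡ 0 (mod 8): gcd(90, 8) = 2; 0 - 66 = -66, which IS divisible by 2, so compatible.
    Write x = 66 + 90·t and substitute into x ≡ 0 (mod 8): 90·t ≡ 0 − 66 = -66 (mod 8).
    Divide the congruence (and modulus) by g = 2: 45·t ≡ -33 (mod 4).
    Reduce coefficients mod 4: 1·t ≡ 3 (mod 4).
    So t ≡ 3 (mod 4).
    Then x = 66 + 90·3 = 336, valid modulo lcm(90, 8) = 360: x ≡ 336 (mod 360).
Verify: 336 mod 18 = 12, 336 mod 15 = 6, 336 mod 8 = 0.

x ≡ 336 (mod 360).


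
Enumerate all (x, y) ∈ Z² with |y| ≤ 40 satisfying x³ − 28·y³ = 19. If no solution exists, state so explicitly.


The equation is x³ - 28y³ = 19. For fixed y, x³ = 28·y³ + 19, so a solution requires the RHS to be a perfect cube.
Strategy: iterate y from -40 to 40, compute RHS = 28·y³ + 19, and check whether it is a (positive or negative) perfect cube.
Check small values of y:
  y = 0: RHS = 19 is not a perfect cube.
  y = 1: RHS = 47 is not a perfect cube.
  y = -1: RHS = -9 is not a perfect cube.
  y = 2: RHS = 243 is not a perfect cube.
  y = -2: RHS = -205 is not a perfect cube.
  y = 3: RHS = 775 is not a perfect cube.
  y = -3: RHS = -737 is not a perfect cube.
Continuing the search up to |y| = 40 finds no solutions either.
No (x, y) in the scanned range satisfies the equation.

No integer solutions with |y| ≤ 40.


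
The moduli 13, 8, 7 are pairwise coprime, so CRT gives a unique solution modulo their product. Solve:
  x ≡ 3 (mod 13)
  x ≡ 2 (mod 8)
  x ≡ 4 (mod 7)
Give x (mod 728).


Moduli 13, 8, 7 are pairwise coprime; by CRT there is a unique solution modulo M = 13 · 8 · 7 = 728.
Solve pairwise, accumulating the modulus:
  Start with x ≡ 3 (mod 13).
  Combine with x ≡ 2 (mod 8): since gcd(13, 8) = 1, we get a unique residue mod 104.
    Write x = 3 + 13·t and substitute into x ≡ 2 (mod 8): 13·t ≡ 2 − 3 = -1 (mod 8).
    Reduce coefficients mod 8: 5·t ≡ 7 (mod 8).
    The inverse of 5 mod 8 is 5 (since 5·5 = 25 = 3·8 + 1), so t ≡ 5·7 = 35 ≡ 3 (mod 8).
    Then x = 3 + 13·3 = 42, valid modulo lcm(13, 8) = 104: x ≡ 42 (mod 104).
  Combine with x ≡ 4 (mod 7): since gcd(104, 7) = 1, we get a unique residue mod 728.
    Write x = 42 + 104·t and substitute into x ≡ 4 (mod 7): 104·t ≡ 4 − 42 = -38 (mod 7).
    Reduce coefficients mod 7: 6·t ≡ 4 (mod 7).
    The inverse of 6 mod 7 is 6 (since 6·6 = 36 = 5·7 + 1), so t ≡ 6·4 = 24 ≡ 3 (mod 7).
    Then x = 42 + 104·3 = 354, valid modulo lcm(104, 7) = 728: x ≡ 354 (mod 728).
Verify: 354 mod 13 = 3 ✓, 354 mod 8 = 2 ✓, 354 mod 7 = 4 ✓.

x ≡ 354 (mod 728).


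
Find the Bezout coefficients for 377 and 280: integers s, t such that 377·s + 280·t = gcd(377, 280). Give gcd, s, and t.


Euclidean algorithm on (377, 280) — divide until remainder is 0:
  377 = 1 · 280 + 97
  280 = 2 · 97 + 86
  97 = 1 · 86 + 11
  86 = 7 · 11 + 9
  11 = 1 · 9 + 2
  9 = 4 · 2 + 1
  2 = 2 · 1 + 0
gcd(377, 280) = 1.
Track Bezout coefficients alongside the remainders: start with r₀ = 377 = a·1 + b·0 (s = 1, t = 0) and r₁ = 280 = a·0 + b·1 (s = 0, t = 1); each new remainder r_{k+1} = r_{k-1} − q_k·r_k inherits s_{k+1} = s_{k-1} − q_k·s_k, t_{k+1} = t_{k-1} − q_k·t_k, so r_k = a·s_k + b·t_k at every step:
  q = 1: r = 97, s = 1 − 1·0 = 1, t = 0 − 1·1 = -1  (check: 377·1 + 280·(-1) = 97)
  q = 2: r = 86, s = 0 − 2·1 = -2, t = 1 − 2·(-1) = 3  (check: 377·(-2) + 280·3 = 86)
  q = 1: r = 11, s = 1 − 1·(-2) = 3, t = -1 − 1·3 = -4  (check: 377·3 + 280·(-4) = 11)
  q = 7: r = 9, s = -2 − 7·3 = -23, t = 3 − 7·(-4) = 31  (check: 377·(-23) + 280·31 = 9)
  q = 1: r = 2, s = 3 − 1·(-23) = 26, t = -4 − 1·31 = -35  (check: 377·26 + 280·(-35) = 2)
  q = 4: r = 1, s = -23 − 4·26 = -127, t = 31 − 4·(-35) = 171  (check: 377·(-127) + 280·171 = 1)
The row with r = 1 (the gcd) gives the Bezout coefficients s = -127, t = 171.
Result: 377 · (-127) + 280 · (171) = 1.

gcd(377, 280) = 1; s = -127, t = 171 (check: 377·(-127) + 280·171 = 1).


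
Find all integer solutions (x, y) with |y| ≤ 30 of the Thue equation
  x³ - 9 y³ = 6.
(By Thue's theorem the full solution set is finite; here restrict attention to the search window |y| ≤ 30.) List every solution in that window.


The equation is x³ - 9y³ = 6. For fixed y, x³ = 9·y³ + 6, so a solution requires the RHS to be a perfect cube.
Strategy: iterate y from -30 to 30, compute RHS = 9·y³ + 6, and check whether it is a (positive or negative) perfect cube.
Check small values of y:
  y = 0: RHS = 6 is not a perfect cube.
  y = 1: RHS = 15 is not a perfect cube.
  y = -1: RHS = -3 is not a perfect cube.
  y = 2: RHS = 78 is not a perfect cube.
  y = -2: RHS = -66 is not a perfect cube.
  y = 3: RHS = 249 is not a perfect cube.
  y = -3: RHS = -237 is not a perfect cube.
Continuing the search up to |y| = 30 finds no solutions either.
No (x, y) in the scanned range satisfies the equation.

No integer solutions with |y| ≤ 30.


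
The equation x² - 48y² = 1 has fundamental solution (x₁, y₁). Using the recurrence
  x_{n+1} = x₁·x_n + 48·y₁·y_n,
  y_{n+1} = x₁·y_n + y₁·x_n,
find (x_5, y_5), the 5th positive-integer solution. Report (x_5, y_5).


Step 1: Find the fundamental solution (x₁, y₁) of x² - 48y² = 1.
  Expand √48 as a continued fraction. a₀ = ⌊√48⌋ = 6; iterate m_{k+1} = d_k·a_k − m_k, d_{k+1} = (48 − m_{k+1}²)/d_k, a_{k+1} = ⌊(a₀ + m_{k+1})/d_{k+1}⌋ (starting m₀ = 0, d₀ = 1), with convergents p_k = a_k·p_{k-1} + p_{k-2}, q_k = a_k·q_{k-1} + q_{k-2} (p₋₁ = 1, q₋₁ = 0):
  k = 0: a₀ = 6; p₀/q₀ = 6/1; p₀² − 48·q₀² = 36 − 48 = -12.
  k = 1: m = 6, d = 12, a = ⌊(6 + 6)/12⌋ = 1; p/q = (1·6 + 1)/(1·1 + 0) = 7/1; p² − 48·q² = 49 − 48 = 1.
  The first convergent with p² − 48·q² = 1 gives the fundamental solution (x₁, y₁) = (7, 1).
Step 2: Apply the recurrence (x_{n+1}, y_{n+1}) = (x₁x_n + 48y₁y_n, x₁y_n + y₁x_n) repeatedly.
  From (x_1, y_1) = (7, 1): x_2 = 7·7 + 48·1·1 = 97; y_2 = 7·1 + 1·7 = 14.
  From (x_2, y_2) = (97, 14): x_3 = 7·97 + 48·1·14 = 1351; y_3 = 7·14 + 1·97 = 195.
  From (x_3, y_3) = (1351, 195): x_4 = 7·1351 + 48·1·195 = 18817; y_4 = 7·195 + 1·1351 = 2716.
  From (x_4, y_4) = (18817, 2716): x_5 = 7·18817 + 48·1·2716 = 262087; y_5 = 7·2716 + 1·18817 = 37829.
Step 3: Verify x_5² - 48·y_5² = 68689595569 - 68689595568 = 1 (should be 1). ✓

(x_1, y_1) = (7, 1); (x_5, y_5) = (262087, 37829).


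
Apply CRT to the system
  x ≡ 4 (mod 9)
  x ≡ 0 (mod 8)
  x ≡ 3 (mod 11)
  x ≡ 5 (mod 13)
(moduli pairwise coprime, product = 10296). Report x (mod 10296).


Product of moduli M = 9 · 8 · 11 · 13 = 10296.
Merge one congruence at a time:
  Start: x ≡ 4 (mod 9).
  Combine with x ≡ 0 (mod 8); new modulus lcm = 72.
    Write x = 4 + 9·t and substitute into x ≡ 0 (mod 8): 9·t ≡ 0 − 4 = -4 (mod 8).
    Reduce coefficients mod 8: 1·t ≡ 4 (mod 8).
    So t ≡ 4 (mod 8).
    Then x = 4 + 9·4 = 40, valid modulo lcm(9, 8) = 72: x ≡ 40 (mod 72).
  Combine with x ≡ 3 (mod 11); new modulus lcm = 792.
    Write x = 40 + 72·t and substitute into x ≡ 3 (mod 11): 72·t ≡ 3 − 40 = -37 (mod 11).
    Reduce coefficients mod 11: 6·t ≡ 7 (mod 11).
    The inverse of 6 mod 11 is 2 (since 6·2 = 12 = 1·11 + 1), so t ≡ 2·7 = 14 ≡ 3 (mod 11).
    Then x = 40 + 72·3 = 256, valid modulo lcm(72, 11) = 792: x ≡ 256 (mod 792).
  Combine with x ≡ 5 (mod 13); new modulus lcm = 10296.
    Write x = 256 + 792·t and substitute into x ≡ 5 (mod 13): 792·t ≡ 5 − 256 = -251 (mod 13).
    Reduce coefficients mod 13: 12·t ≡ 9 (mod 13).
    The inverse of 12 mod 13 is 12 (since 12·12 = 144 = 11·13 + 1), so t ≡ 12·9 = 108 ≡ 4 (mod 13).
    Then x = 256 + 792·4 = 3424, valid modulo lcm(792, 13) = 10296: x ≡ 3424 (mod 10296).
Verify against each original: 3424 mod 9 = 4, 3424 mod 8 = 0, 3424 mod 11 = 3, 3424 mod 13 = 5.

x ≡ 3424 (mod 10296).


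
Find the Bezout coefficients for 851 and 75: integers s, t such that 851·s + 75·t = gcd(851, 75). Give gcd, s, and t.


Euclidean algorithm on (851, 75) — divide until remainder is 0:
  851 = 11 · 75 + 26
  75 = 2 · 26 + 23
  26 = 1 · 23 + 3
  23 = 7 · 3 + 2
  3 = 1 · 2 + 1
  2 = 2 · 1 + 0
gcd(851, 75) = 1.
Track Bezout coefficients alongside the remainders: start with r₀ = 851 = a·1 + b·0 (s = 1, t = 0) and r₁ = 75 = a·0 + b·1 (s = 0, t = 1); each new remainder r_{k+1} = r_{k-1} − q_k·r_k inherits s_{k+1} = s_{k-1} − q_k·s_k, t_{k+1} = t_{k-1} − q_k·t_k, so r_k = a·s_k + b·t_k at every step:
  q = 11: r = 26, s = 1 − 11·0 = 1, t = 0 − 11·1 = -11  (check: 851·1 + 75·(-11) = 26)
  q = 2: r = 23, s = 0 − 2·1 = -2, t = 1 − 2·(-11) = 23  (check: 851·(-2) + 75·23 = 23)
  q = 1: r = 3, s = 1 − 1·(-2) = 3, t = -11 − 1·23 = -34  (check: 851·3 + 75·(-34) = 3)
  q = 7: r = 2, s = -2 − 7·3 = -23, t = 23 − 7·(-34) = 261  (check: 851·(-23) + 75·261 = 2)
  q = 1: r = 1, s = 3 − 1·(-23) = 26, t = -34 − 1·261 = -295  (check: 851·26 + 75·(-295) = 1)
The row with r = 1 (the gcd) gives the Bezout coefficients s = 26, t = -295.
Result: 851 · (26) + 75 · (-295) = 1.

gcd(851, 75) = 1; s = 26, t = -295 (check: 851·26 + 75·(-295) = 1).


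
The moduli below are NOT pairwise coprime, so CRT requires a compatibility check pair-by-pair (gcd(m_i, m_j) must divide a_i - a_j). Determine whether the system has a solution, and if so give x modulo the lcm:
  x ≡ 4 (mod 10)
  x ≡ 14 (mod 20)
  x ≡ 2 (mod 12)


Moduli 10, 20, 12 are not pairwise coprime, so CRT works modulo lcm(m_i) when all pairwise compatibility conditions hold.
Pairwise compatibility: gcd(m_i, m_j) must divide a_i - a_j for every pair.
Merge one congruence at a time:
  Start: x ≡ 4 (mod 10).
  Combine with x ≡ 14 (mod 20): gcd(10, 20) = 10; 14 - 4 = 10, which IS divisible by 10, so compatible.
    Write x = 4 + 10·t and substitute into x ≡ 14 (mod 20): 10·t ≡ 14 − 4 = 10 (mod 20).
    Divide the congruence (and modulus) by g = 10: 1·t ≡ 1 (mod 2).
    So t ≡ 1 (mod 2).
    Then x = 4 + 10·1 = 14, valid modulo lcm(10, 20) = 20: x ≡ 14 (mod 20).
  Combine with x ≡ 2 (mod 12): gcd(20, 12) = 4; 2 - 14 = -12, which IS divisible by 4, so compatible.
    Write x = 14 + 20·t and substitute into x ≡ 2 (mod 12): 20·t ≡ 2 − 14 = -12 (mod 12).
    Divide the congruence (and modulus) by g = 4: 5·t ≡ -3 (mod 3).
    Reduce coefficients mod 3: 2·t ≡ 0 (mod 3).
    The inverse of 2 mod 3 is 2 (since 2·2 = 4 = 1·3 + 1), so t ≡ 2·0 = 0 ≡ 0 (mod 3).
    Then x = 14 + 20·0 = 14, valid modulo lcm(20, 12) = 60: x ≡ 14 (mod 60).
Verify: 14 mod 10 = 4, 14 mod 20 = 14, 14 mod 12 = 2.

x ≡ 14 (mod 60).


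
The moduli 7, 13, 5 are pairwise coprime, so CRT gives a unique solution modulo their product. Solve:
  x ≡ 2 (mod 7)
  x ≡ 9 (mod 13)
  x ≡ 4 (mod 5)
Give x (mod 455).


Moduli 7, 13, 5 are pairwise coprime; by CRT there is a unique solution modulo M = 7 · 13 · 5 = 455.
Solve pairwise, accumulating the modulus:
  Start with x ≡ 2 (mod 7).
  Combine with x ≡ 9 (mod 13): since gcd(7, 13) = 1, we get a unique residue mod 91.
    Write x = 2 + 7·t and substitute into x ≡ 9 (mod 13): 7·t ≡ 9 − 2 = 7 (mod 13).
    The inverse of 7 mod 13 is 2 (since 7·2 = 14 = 1·13 + 1), so t ≡ 2·7 = 14 ≡ 1 (mod 13).
    Then x = 2 + 7·1 = 9, valid modulo lcm(7, 13) = 91: x ≡ 9 (mod 91).
  Combine with x ≡ 4 (mod 5): since gcd(91, 5) = 1, we get a unique residue mod 455.
    Write x = 9 + 91·t and substitute into x ≡ 4 (mod 5): 91·t ≡ 4 − 9 = -5 (mod 5).
    Reduce coefficients mod 5: 1·t ≡ 0 (mod 5).
    So t ≡ 0 (mod 5).
    Then x = 9 + 91·0 = 9, valid modulo lcm(91, 5) = 455: x ≡ 9 (mod 455).
Verify: 9 mod 7 = 2 ✓, 9 mod 13 = 9 ✓, 9 mod 5 = 4 ✓.

x ≡ 9 (mod 455).


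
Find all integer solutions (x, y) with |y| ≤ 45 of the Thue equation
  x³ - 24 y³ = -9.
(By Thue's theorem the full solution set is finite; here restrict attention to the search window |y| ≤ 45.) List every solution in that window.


The equation is x³ - 24y³ = -9. For fixed y, x³ = 24·y³ − 9, so a solution requires the RHS to be a perfect cube.
Strategy: iterate y from -45 to 45, compute RHS = 24·y³ − 9, and check whether it is a (positive or negative) perfect cube.
Check small values of y:
  y = 0: RHS = -9 is not a perfect cube.
  y = 1: RHS = 15 is not a perfect cube.
  y = -1: RHS = -33 is not a perfect cube.
  y = 2: RHS = 183 is not a perfect cube.
  y = -2: RHS = -201 is not a perfect cube.
  y = 3: RHS = 639 is not a perfect cube.
  y = -3: RHS = -657 is not a perfect cube.
Continuing the search up to |y| = 45 finds no solutions either.
No (x, y) in the scanned range satisfies the equation.

No integer solutions with |y| ≤ 45.


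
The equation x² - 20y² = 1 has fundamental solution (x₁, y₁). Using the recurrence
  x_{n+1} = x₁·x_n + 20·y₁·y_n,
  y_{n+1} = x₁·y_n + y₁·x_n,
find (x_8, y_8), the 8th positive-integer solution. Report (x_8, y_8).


Step 1: Find the fundamental solution (x₁, y₁) of x² - 20y² = 1.
  Expand √20 as a continued fraction. a₀ = ⌊√20⌋ = 4; iterate m_{k+1} = d_k·a_k − m_k, d_{k+1} = (20 − m_{k+1}²)/d_k, a_{k+1} = ⌊(a₀ + m_{k+1})/d_{k+1}⌋ (starting m₀ = 0, d₀ = 1), with convergents p_k = a_k·p_{k-1} + p_{k-2}, q_k = a_k·q_{k-1} + q_{k-2} (p₋₁ = 1, q₋₁ = 0):
  k = 0: a₀ = 4; p₀/q₀ = 4/1; p₀² − 20·q₀² = 16 − 20 = -4.
  k = 1: m = 4, d = 4, a = ⌊(4 + 4)/4⌋ = 2; p/q = (2·4 + 1)/(2·1 + 0) = 9/2; p² − 20·q² = 81 − 80 = 1.
  The first convergent with p² − 20·q² = 1 gives the fundamental solution (x₁, y₁) = (9, 2).
Step 2: Apply the recurrence (x_{n+1}, y_{n+1}) = (x₁x_n + 20y₁y_n, x₁y_n + y₁x_n) repeatedly.
  From (x_1, y_1) = (9, 2): x_2 = 9·9 + 20·2·2 = 161; y_2 = 9·2 + 2·9 = 36.
  From (x_2, y_2) = (161, 36): x_3 = 9·161 + 20·2·36 = 2889; y_3 = 9·36 + 2·161 = 646.
  From (x_3, y_3) = (2889, 646): x_4 = 9·2889 + 20·2·646 = 51841; y_4 = 9·646 + 2·2889 = 11592.
  From (x_4, y_4) = (51841, 11592): x_5 = 9·51841 + 20·2·11592 = 930249; y_5 = 9·11592 + 2·51841 = 208010.
  From (x_5, y_5) = (930249, 208010): x_6 = 9·930249 + 20·2·208010 = 16692641; y_6 = 9·208010 + 2·930249 = 3732588.
  From (x_6, y_6) = (16692641, 3732588): x_7 = 9·16692641 + 20·2·3732588 = 299537289; y_7 = 9·3732588 + 2·16692641 = 66978574.
  From (x_7, y_7) = (299537289, 66978574): x_8 = 9·299537289 + 20·2·66978574 = 5374978561; y_8 = 9·66978574 + 2·299537289 = 1201881744.
Step 3: Verify x_8² - 20·y_8² = 28890394531209630721 - 28890394531209630720 = 1 (should be 1). ✓

(x_1, y_1) = (9, 2); (x_8, y_8) = (5374978561, 1201881744).


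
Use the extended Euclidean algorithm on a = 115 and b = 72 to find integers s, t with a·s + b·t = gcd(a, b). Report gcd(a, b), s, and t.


Euclidean algorithm on (115, 72) — divide until remainder is 0:
  115 = 1 · 72 + 43
  72 = 1 · 43 + 29
  43 = 1 · 29 + 14
  29 = 2 · 14 + 1
  14 = 14 · 1 + 0
gcd(115, 72) = 1.
Track Bezout coefficients alongside the remainders: start with r₀ = 115 = a·1 + b·0 (s = 1, t = 0) and r₁ = 72 = a·0 + b·1 (s = 0, t = 1); each new remainder r_{k+1} = r_{k-1} − q_k·r_k inherits s_{k+1} = s_{k-1} − q_k·s_k, t_{k+1} = t_{k-1} − q_k·t_k, so r_k = a·s_k + b·t_k at every step:
  q = 1: r = 43, s = 1 − 1·0 = 1, t = 0 − 1·1 = -1  (check: 115·1 + 72·(-1) = 43)
  q = 1: r = 29, s = 0 − 1·1 = -1, t = 1 − 1·(-1) = 2  (check: 115·(-1) + 72·2 = 29)
  q = 1: r = 14, s = 1 − 1·(-1) = 2, t = -1 − 1·2 = -3  (check: 115·2 + 72·(-3) = 14)
  q = 2: r = 1, s = -1 − 2·2 = -5, t = 2 − 2·(-3) = 8  (check: 115·(-5) + 72·8 = 1)
The row with r = 1 (the gcd) gives the Bezout coefficients s = -5, t = 8.
Result: 115 · (-5) + 72 · (8) = 1.

gcd(115, 72) = 1; s = -5, t = 8 (check: 115·(-5) + 72·8 = 1).


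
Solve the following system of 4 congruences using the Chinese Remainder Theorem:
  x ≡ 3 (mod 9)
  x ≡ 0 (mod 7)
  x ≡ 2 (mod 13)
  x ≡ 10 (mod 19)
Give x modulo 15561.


Product of moduli M = 9 · 7 · 13 · 19 = 15561.
Merge one congruence at a time:
  Start: x ≡ 3 (mod 9).
  Combine with x ≡ 0 (mod 7); new modulus lcm = 63.
    Write x = 3 + 9·t and substitute into x ≡ 0 (mod 7): 9·t ≡ 0 − 3 = -3 (mod 7).
    Reduce coefficients mod 7: 2·t ≡ 4 (mod 7).
    The inverse of 2 mod 7 is 4 (since 2·4 = 8 = 1·7 + 1), so t ≡ 4·4 = 16 ≡ 2 (mod 7).
    Then x = 3 + 9·2 = 21, valid modulo lcm(9, 7) = 63: x ≡ 21 (mod 63).
  Combine with x ≡ 2 (mod 13); new modulus lcm = 819.
    Write x = 21 + 63·t and substitute into x ≡ 2 (mod 13): 63·t ≡ 2 − 21 = -19 (mod 13).
    Reduce coefficients mod 13: 11·t ≡ 7 (mod 13).
    The inverse of 11 mod 13 is 6 (since 11·6 = 66 = 5·13 + 1), so t ≡ 6·7 = 42 ≡ 3 (mod 13).
    Then x = 21 + 63·3 = 210, valid modulo lcm(63, 13) = 819: x ≡ 210 (mod 819).
  Combine with x ≡ 10 (mod 19); new modulus lcm = 15561.
    Write x = 210 + 819·t and substitute into x ≡ 10 (mod 19): 819·t ≡ 10 − 210 = -200 (mod 19).
    Reduce coefficients mod 19: 2·t ≡ 9 (mod 19).
    The inverse of 2 mod 19 is 10 (since 2·10 = 20 = 1·19 + 1), so t ≡ 10·9 = 90 ≡ 14 (mod 19).
    Then x = 210 + 819·14 = 11676, valid modulo lcm(819, 19) = 15561: x ≡ 11676 (mod 15561).
Verify against each original: 11676 mod 9 = 3, 11676 mod 7 = 0, 11676 mod 13 = 2, 11676 mod 19 = 10.

x ≡ 11676 (mod 15561).


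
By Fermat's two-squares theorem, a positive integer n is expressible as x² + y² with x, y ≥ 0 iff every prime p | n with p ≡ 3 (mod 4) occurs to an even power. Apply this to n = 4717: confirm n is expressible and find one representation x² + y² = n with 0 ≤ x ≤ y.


Step 1: Factor n = 4717 = 53 · 89.
Step 2: Check the mod-4 condition on each prime factor: 53 ≡ 1 (mod 4), exponent 1; 89 ≡ 1 (mod 4), exponent 1.
All primes ≡ 3 (mod 4) appear to even exponent (or don't appear), so by the two-squares theorem n IS expressible as a sum of two squares.
Step 3: Build a representation. Here n = 53 · 89 is a product of primes ≡ 1 (mod 4). Each prime p ≡ 1 (mod 4) is itself a sum of two squares; find a² by testing p − a² for a perfect square:
  53: 53 − 1² = 52, 53 − 2² = 49 = 7² ⇒ 53 = 2² + 7².
  89: 89 − 1² = 88, 89 − 2² = 85, 89 − 3² = 80, 89 − 4² = 73, 89 − 5² = 64 = 8² ⇒ 89 = 5² + 8².
  Combine using the Brahmagupta–Fibonacci identity (a² + b²)(c² + d²) = (ac − bd)² + (ad + bc)² = (ac + bd)² + (ad − bc)²:
  53 · 89 = 4717: from (2² + 7²)(5² + 8²), take (2·5 − 7·8, 2·8 + 7·5) = (10 − 56, 16 + 35) = (-46, 51); dropping signs (only squares matter) gives (46, 51); check 46² + 51² = 2116 + 2601 = 4717 ✓.
Step 4: Order so x ≤ y and verify: 46² + 51² = 2116 + 2601 = 4717 = n. ✓

n = 4717 = 46² + 51² (one valid representation with x ≤ y).


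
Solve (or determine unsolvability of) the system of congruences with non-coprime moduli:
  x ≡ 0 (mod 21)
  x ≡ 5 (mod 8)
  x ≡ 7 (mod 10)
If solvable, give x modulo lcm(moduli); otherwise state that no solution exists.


Moduli 21, 8, 10 are not pairwise coprime, so CRT works modulo lcm(m_i) when all pairwise compatibility conditions hold.
Pairwise compatibility: gcd(m_i, m_j) must divide a_i - a_j for every pair.
Merge one congruence at a time:
  Start: x ≡ 0 (mod 21).
  Combine with x ≡ 5 (mod 8): gcd(21, 8) = 1; 5 - 0 = 5, which IS divisible by 1, so compatible.
    Write x = 0 + 21·t and substitute into x ≡ 5 (mod 8): 21·t ≡ 5 − 0 = 5 (mod 8).
    Reduce coefficients mod 8: 5·t ≡ 5 (mod 8).
    The inverse of 5 mod 8 is 5 (since 5·5 = 25 = 3·8 + 1), so t ≡ 5·5 = 25 ≡ 1 (mod 8).
    Then x = 0 + 21·1 = 21, valid modulo lcm(21, 8) = 168: x ≡ 21 (mod 168).
  Combine with x ≡ 7 (mod 10): gcd(168, 10) = 2; 7 - 21 = -14, which IS divisible by 2, so compatible.
    Write x = 21 + 168·t and substitute into x ≡ 7 (mod 10): 168·t ≡ 7 − 21 = -14 (mod 10).
    Divide the congruence (and modulus) by g = 2: 84·t ≡ -7 (mod 5).
    Reduce coefficients mod 5: 4·t ≡ 3 (mod 5).
    The inverse of 4 mod 5 is 4 (since 4·4 = 16 = 3·5 + 1), so t ≡ 4·3 = 12 ≡ 2 (mod 5).
    Then x = 21 + 168·2 = 357, valid modulo lcm(168, 10) = 840: x ≡ 357 (mod 840).
Verify: 357 mod 21 = 0, 357 mod 8 = 5, 357 mod 10 = 7.

x ≡ 357 (mod 840).


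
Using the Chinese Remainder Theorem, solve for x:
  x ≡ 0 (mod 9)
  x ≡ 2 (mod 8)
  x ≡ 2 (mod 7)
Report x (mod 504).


Moduli 9, 8, 7 are pairwise coprime; by CRT there is a unique solution modulo M = 9 · 8 · 7 = 504.
Solve pairwise, accumulating the modulus:
  Start with x ≡ 0 (mod 9).
  Combine with x ≡ 2 (mod 8): since gcd(9, 8) = 1, we get a unique residue mod 72.
    Write x = 0 + 9·t and substitute into x ≡ 2 (mod 8): 9·t ≡ 2 − 0 = 2 (mod 8).
    Reduce coefficients mod 8: 1·t ≡ 2 (mod 8).
    So t ≡ 2 (mod 8).
    Then x = 0 + 9·2 = 18, valid modulo lcm(9, 8) = 72: x ≡ 18 (mod 72).
  Combine with x ≡ 2 (mod 7): since gcd(72, 7) = 1, we get a unique residue mod 504.
    Write x = 18 + 72·t and substitute into x ≡ 2 (mod 7): 72·t ≡ 2 − 18 = -16 (mod 7).
    Reduce coefficients mod 7: 2·t ≡ 5 (mod 7).
    The inverse of 2 mod 7 is 4 (since 2·4 = 8 = 1·7 + 1), so t ≡ 4·5 = 20 ≡ 6 (mod 7).
    Then x = 18 + 72·6 = 450, valid modulo lcm(72, 7) = 504: x ≡ 450 (mod 504).
Verify: 450 mod 9 = 0 ✓, 450 mod 8 = 2 ✓, 450 mod 7 = 2 ✓.

x ≡ 450 (mod 504).


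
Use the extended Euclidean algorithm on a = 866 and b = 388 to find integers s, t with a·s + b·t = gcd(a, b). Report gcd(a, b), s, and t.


Euclidean algorithm on (866, 388) — divide until remainder is 0:
  866 = 2 · 388 + 90
  388 = 4 · 90 + 28
  90 = 3 · 28 + 6
  28 = 4 · 6 + 4
  6 = 1 · 4 + 2
  4 = 2 · 2 + 0
gcd(866, 388) = 2.
Track Bezout coefficients alongside the remainders: start with r₀ = 866 = a·1 + b·0 (s = 1, t = 0) and r₁ = 388 = a·0 + b·1 (s = 0, t = 1); each new remainder r_{k+1} = r_{k-1} − q_k·r_k inherits s_{k+1} = s_{k-1} − q_k·s_k, t_{k+1} = t_{k-1} − q_k·t_k, so r_k = a·s_k + b·t_k at every step:
  q = 2: r = 90, s = 1 − 2·0 = 1, t = 0 − 2·1 = -2  (check: 866·1 + 388·(-2) = 90)
  q = 4: r = 28, s = 0 − 4·1 = -4, t = 1 − 4·(-2) = 9  (check: 866·(-4) + 388·9 = 28)
  q = 3: r = 6, s = 1 − 3·(-4) = 13, t = -2 − 3·9 = -29  (check: 866·13 + 388·(-29) = 6)
  q = 4: r = 4, s = -4 − 4·13 = -56, t = 9 − 4·(-29) = 125  (check: 866·(-56) + 388·125 = 4)
  q = 1: r = 2, s = 13 − 1·(-56) = 69, t = -29 − 1·125 = -154  (check: 866·69 + 388·(-154) = 2)
The row with r = 2 (the gcd) gives the Bezout coefficients s = 69, t = -154.
Result: 866 · (69) + 388 · (-154) = 2.

gcd(866, 388) = 2; s = 69, t = -154 (check: 866·69 + 388·(-154) = 2).


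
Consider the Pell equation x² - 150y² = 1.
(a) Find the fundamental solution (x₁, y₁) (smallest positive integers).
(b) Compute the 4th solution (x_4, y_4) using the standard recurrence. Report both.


Step 1: Find the fundamental solution (x₁, y₁) of x² - 150y² = 1.
  Expand √150 as a continued fraction. a₀ = ⌊√150⌋ = 12; iterate m_{k+1} = d_k·a_k − m_k, d_{k+1} = (150 − m_{k+1}²)/d_k, a_{k+1} = ⌊(a₀ + m_{k+1})/d_{k+1}⌋ (starting m₀ = 0, d₀ = 1), with convergents p_k = a_k·p_{k-1} + p_{k-2}, q_k = a_k·q_{k-1} + q_{k-2} (p₋₁ = 1, q₋₁ = 0):
  k = 0: a₀ = 12; p₀/q₀ = 12/1; p₀² − 150·q₀² = 144 − 150 = -6.
  k = 1: m = 12, d = 6, a = ⌊(12 + 12)/6⌋ = 4; p/q = (4·12 + 1)/(4·1 + 0) = 49/4; p² − 150·q² = 2401 − 2400 = 1.
  The first convergent with p² − 150·q² = 1 gives the fundamental solution (x₁, y₁) = (49, 4).
Step 2: Apply the recurrence (x_{n+1}, y_{n+1}) = (x₁x_n + 150y₁y_n, x₁y_n + y₁x_n) repeatedly.
  From (x_1, y_1) = (49, 4): x_2 = 49·49 + 150·4·4 = 4801; y_2 = 49·4 + 4·49 = 392.
  From (x_2, y_2) = (4801, 392): x_3 = 49·4801 + 150·4·392 = 470449; y_3 = 49·392 + 4·4801 = 38412.
  From (x_3, y_3) = (470449, 38412): x_4 = 49·470449 + 150·4·38412 = 46099201; y_4 = 49·38412 + 4·470449 = 3763984.
Step 3: Verify x_4² - 150·y_4² = 2125136332838401 - 2125136332838400 = 1 (should be 1). ✓

(x_1, y_1) = (49, 4); (x_4, y_4) = (46099201, 3763984).


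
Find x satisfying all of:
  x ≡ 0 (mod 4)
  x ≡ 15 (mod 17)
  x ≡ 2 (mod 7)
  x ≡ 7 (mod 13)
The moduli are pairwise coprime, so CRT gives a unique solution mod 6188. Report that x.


Product of moduli M = 4 · 17 · 7 · 13 = 6188.
Merge one congruence at a time:
  Start: x ≡ 0 (mod 4).
  Combine with x ≡ 15 (mod 17); new modulus lcm = 68.
    Write x = 0 + 4·t and substitute into x ≡ 15 (mod 17): 4·t ≡ 15 − 0 = 15 (mod 17).
    The inverse of 4 mod 17 is 13 (since 4·13 = 52 = 3·17 + 1), so t ≡ 13·15 = 195 ≡ 8 (mod 17).
    Then x = 0 + 4·8 = 32, valid modulo lcm(4, 17) = 68: x ≡ 32 (mod 68).
  Combine with x ≡ 2 (mod 7); new modulus lcm = 476.
    Write x = 32 + 68·t and substitute into x ≡ 2 (mod 7): 68·t ≡ 2 − 32 = -30 (mod 7).
    Reduce coefficients mod 7: 5·t ≡ 5 (mod 7).
    The inverse of 5 mod 7 is 3 (since 5·3 = 15 = 2·7 + 1), so t ≡ 3·5 = 15 ≡ 1 (mod 7).
    Then x = 32 + 68·1 = 100, valid modulo lcm(68, 7) = 476: x ≡ 100 (mod 476).
  Combine with x ≡ 7 (mod 13); new modulus lcm = 6188.
    Write x = 100 + 476·t and substitute into x ≡ 7 (mod 13): 476·t ≡ 7 − 100 = -93 (mod 13).
    Reduce coefficients mod 13: 8·t ≡ 11 (mod 13).
    The inverse of 8 mod 13 is 5 (since 8·5 = 40 = 3·13 + 1), so t ≡ 5·11 = 55 ≡ 3 (mod 13).
    Then x = 100 + 476·3 = 1528, valid modulo lcm(476, 13) = 6188: x ≡ 1528 (mod 6188).
Verify against each original: 1528 mod 4 = 0, 1528 mod 17 = 15, 1528 mod 7 = 2, 1528 mod 13 = 7.

x ≡ 1528 (mod 6188).


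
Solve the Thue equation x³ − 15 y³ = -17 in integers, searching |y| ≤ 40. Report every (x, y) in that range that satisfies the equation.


The equation is x³ - 15y³ = -17. For fixed y, x³ = 15·y³ − 17, so a solution requires the RHS to be a perfect cube.
Strategy: iterate y from -40 to 40, compute RHS = 15·y³ − 17, and check whether it is a (positive or negative) perfect cube.
Check small values of y:
  y = 0: RHS = -17 is not a perfect cube.
  y = 1: RHS = -2 is not a perfect cube.
  y = -1: RHS = -32 is not a perfect cube.
  y = 2: RHS = 103 is not a perfect cube.
  y = -2: RHS = -137 is not a perfect cube.
  y = 3: RHS = 388 is not a perfect cube.
  y = -3: RHS = -422 is not a perfect cube.
Continuing the search up to |y| = 40 finds no solutions either.
No (x, y) in the scanned range satisfies the equation.

No integer solutions with |y| ≤ 40.


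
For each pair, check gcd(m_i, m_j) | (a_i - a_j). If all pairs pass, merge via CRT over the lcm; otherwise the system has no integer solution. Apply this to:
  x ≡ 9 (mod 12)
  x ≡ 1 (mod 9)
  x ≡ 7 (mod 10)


Moduli 12, 9, 10 are not pairwise coprime, so CRT works modulo lcm(m_i) when all pairwise compatibility conditions hold.
Pairwise compatibility: gcd(m_i, m_j) must divide a_i - a_j for every pair.
Merge one congruence at a time:
  Start: x ≡ 9 (mod 12).
  Combine with x ≡ 1 (mod 9): gcd(12, 9) = 3, and 1 - 9 = -8 is NOT divisible by 3.
    ⇒ system is inconsistent (no integer solution).

No solution (the system is inconsistent).


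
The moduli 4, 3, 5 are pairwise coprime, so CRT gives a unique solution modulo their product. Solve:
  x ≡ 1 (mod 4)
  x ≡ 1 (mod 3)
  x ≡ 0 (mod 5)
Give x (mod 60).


Moduli 4, 3, 5 are pairwise coprime; by CRT there is a unique solution modulo M = 4 · 3 · 5 = 60.
Solve pairwise, accumulating the modulus:
  Start with x ≡ 1 (mod 4).
  Combine with x ≡ 1 (mod 3): since gcd(4, 3) = 1, we get a unique residue mod 12.
    Write x = 1 + 4·t and substitute into x ≡ 1 (mod 3): 4·t ≡ 1 − 1 = 0 (mod 3).
    Reduce coefficients mod 3: 1·t ≡ 0 (mod 3).
    So t ≡ 0 (mod 3).
    Then x = 1 + 4·0 = 1, valid modulo lcm(4, 3) = 12: x ≡ 1 (mod 12).
  Combine with x ≡ 0 (mod 5): since gcd(12, 5) = 1, we get a unique residue mod 60.
    Write x = 1 + 12·t and substitute into x ≡ 0 (mod 5): 12·t ≡ 0 − 1 = -1 (mod 5).
    Reduce coefficients mod 5: 2·t ≡ 4 (mod 5).
    The inverse of 2 mod 5 is 3 (since 2·3 = 6 = 1·5 + 1), so t ≡ 3·4 = 12 ≡ 2 (mod 5).
    Then x = 1 + 12·2 = 25, valid modulo lcm(12, 5) = 60: x ≡ 25 (mod 60).
Verify: 25 mod 4 = 1 ✓, 25 mod 3 = 1 ✓, 25 mod 5 = 0 ✓.

x ≡ 25 (mod 60).


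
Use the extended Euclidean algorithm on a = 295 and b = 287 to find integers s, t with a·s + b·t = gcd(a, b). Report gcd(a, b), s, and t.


Euclidean algorithm on (295, 287) — divide until remainder is 0:
  295 = 1 · 287 + 8
  287 = 35 · 8 + 7
  8 = 1 · 7 + 1
  7 = 7 · 1 + 0
gcd(295, 287) = 1.
Track Bezout coefficients alongside the remainders: start with r₀ = 295 = a·1 + b·0 (s = 1, t = 0) and r₁ = 287 = a·0 + b·1 (s = 0, t = 1); each new remainder r_{k+1} = r_{k-1} − q_k·r_k inherits s_{k+1} = s_{k-1} − q_k·s_k, t_{k+1} = t_{k-1} − q_k·t_k, so r_k = a·s_k + b·t_k at every step:
  q = 1: r = 8, s = 1 − 1·0 = 1, t = 0 − 1·1 = -1  (check: 295·1 + 287·(-1) = 8)
  q = 35: r = 7, s = 0 − 35·1 = -35, t = 1 − 35·(-1) = 36  (check: 295·(-35) + 287·36 = 7)
  q = 1: r = 1, s = 1 − 1·(-35) = 36, t = -1 − 1·36 = -37  (check: 295·36 + 287·(-37) = 1)
The row with r = 1 (the gcd) gives the Bezout coefficients s = 36, t = -37.
Result: 295 · (36) + 287 · (-37) = 1.

gcd(295, 287) = 1; s = 36, t = -37 (check: 295·36 + 287·(-37) = 1).


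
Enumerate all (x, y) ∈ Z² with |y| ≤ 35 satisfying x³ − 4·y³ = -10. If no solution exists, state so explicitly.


The equation is x³ - 4y³ = -10. For fixed y, x³ = 4·y³ − 10, so a solution requires the RHS to be a perfect cube.
Strategy: iterate y from -35 to 35, compute RHS = 4·y³ − 10, and check whether it is a (positive or negative) perfect cube.
Check small values of y:
  y = 0: RHS = -10 is not a perfect cube.
  y = 1: RHS = -6 is not a perfect cube.
  y = -1: RHS = -14 is not a perfect cube.
  y = 2: RHS = 22 is not a perfect cube.
  y = -2: RHS = -42 is not a perfect cube.
  y = 3: RHS = 98 is not a perfect cube.
  y = -3: RHS = -118 is not a perfect cube.
Continuing the search up to |y| = 35 finds no solutions either.
No (x, y) in the scanned range satisfies the equation.

No integer solutions with |y| ≤ 35.


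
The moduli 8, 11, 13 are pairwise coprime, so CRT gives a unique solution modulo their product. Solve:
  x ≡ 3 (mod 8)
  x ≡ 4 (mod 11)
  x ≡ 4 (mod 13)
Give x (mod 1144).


Moduli 8, 11, 13 are pairwise coprime; by CRT there is a unique solution modulo M = 8 · 11 · 13 = 1144.
Solve pairwise, accumulating the modulus:
  Start with x ≡ 3 (mod 8).
  Combine with x ≡ 4 (mod 11): since gcd(8, 11) = 1, we get a unique residue mod 88.
    Write x = 3 + 8·t and substitute into x ≡ 4 (mod 11): 8·t ≡ 4 − 3 = 1 (mod 11).
    The inverse of 8 mod 11 is 7 (since 8·7 = 56 = 5·11 + 1), so t ≡ 7·1 = 7 ≡ 7 (mod 11).
    Then x = 3 + 8·7 = 59, valid modulo lcm(8, 11) = 88: x ≡ 59 (mod 88).
  Combine with x ≡ 4 (mod 13): since gcd(88, 13) = 1, we get a unique residue mod 1144.
    Write x = 59 + 88·t and substitute into x ≡ 4 (mod 13): 88·t ≡ 4 − 59 = -55 (mod 13).
    Reduce coefficients mod 13: 10·t ≡ 10 (mod 13).
    The inverse of 10 mod 13 is 4 (since 10·4 = 40 = 3·13 + 1), so t ≡ 4·10 = 40 ≡ 1 (mod 13).
    Then x = 59 + 88·1 = 147, valid modulo lcm(88, 13) = 1144: x ≡ 147 (mod 1144).
Verify: 147 mod 8 = 3 ✓, 147 mod 11 = 4 ✓, 147 mod 13 = 4 ✓.

x ≡ 147 (mod 1144).


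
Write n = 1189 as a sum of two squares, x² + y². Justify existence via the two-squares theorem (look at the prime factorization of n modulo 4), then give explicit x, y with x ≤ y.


Step 1: Factor n = 1189 = 29 · 41.
Step 2: Check the mod-4 condition on each prime factor: 29 ≡ 1 (mod 4), exponent 1; 41 ≡ 1 (mod 4), exponent 1.
All primes ≡ 3 (mod 4) appear to even exponent (or don't appear), so by the two-squares theorem n IS expressible as a sum of two squares.
Step 3: Build a representation. Here n = 29 · 41 is a product of primes ≡ 1 (mod 4). Each prime p ≡ 1 (mod 4) is itself a sum of two squares; find a² by testing p − a² for a perfect square:
  29: 29 − 1² = 28, 29 − 2² = 25 = 5² ⇒ 29 = 2² + 5².
  41: 41 − 1² = 40, 41 − 2² = 37, 41 − 3² = 32, 41 − 4² = 25 = 5² ⇒ 41 = 4² + 5².
  Combine using the Brahmagupta–Fibonacci identity (a² + b²)(c² + d²) = (ac − bd)² + (ad + bc)² = (ac + bd)² + (ad − bc)²:
  29 · 41 = 1189: from (2² + 5²)(4² + 5²), take (2·4 − 5·5, 2·5 + 5·4) = (8 − 25, 10 + 20) = (-17, 30); dropping signs (only squares matter) gives (17, 30); check 17² + 30² = 289 + 900 = 1189 ✓.
Step 4: Order so x ≤ y and verify: 17² + 30² = 289 + 900 = 1189 = n. ✓

n = 1189 = 17² + 30² (one valid representation with x ≤ y).


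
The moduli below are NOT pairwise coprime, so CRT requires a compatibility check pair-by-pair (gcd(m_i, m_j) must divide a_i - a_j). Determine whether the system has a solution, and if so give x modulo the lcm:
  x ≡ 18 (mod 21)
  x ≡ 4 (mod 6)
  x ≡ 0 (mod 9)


Moduli 21, 6, 9 are not pairwise coprime, so CRT works modulo lcm(m_i) when all pairwise compatibility conditions hold.
Pairwise compatibility: gcd(m_i, m_j) must divide a_i - a_j for every pair.
Merge one congruence at a time:
  Start: x ≡ 18 (mod 21).
  Combine with x ≡ 4 (mod 6): gcd(21, 6) = 3, and 4 - 18 = -14 is NOT divisible by 3.
    ⇒ system is inconsistent (no integer solution).

No solution (the system is inconsistent).


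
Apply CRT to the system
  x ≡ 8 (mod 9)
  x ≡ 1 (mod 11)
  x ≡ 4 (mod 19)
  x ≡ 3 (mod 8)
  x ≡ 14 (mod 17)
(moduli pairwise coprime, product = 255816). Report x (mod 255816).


Product of moduli M = 9 · 11 · 19 · 8 · 17 = 255816.
Merge one congruence at a time:
  Start: x ≡ 8 (mod 9).
  Combine with x ≡ 1 (mod 11); new modulus lcm = 99.
    Write x = 8 + 9·t and substitute into x ≡ 1 (mod 11): 9·t ≡ 1 − 8 = -7 (mod 11).
    Reduce coefficients mod 11: 9·t ≡ 4 (mod 11).
    The inverse of 9 mod 11 is 5 (since 9·5 = 45 = 4·11 + 1), so t ≡ 5·4 = 20 ≡ 9 (mod 11).
    Then x = 8 + 9·9 = 89, valid modulo lcm(9, 11) = 99: x ≡ 89 (mod 99).
  Combine with x ≡ 4 (mod 19); new modulus lcm = 1881.
    Write x = 89 + 99·t and substitute into x ≡ 4 (mod 19): 99·t ≡ 4 − 89 = -85 (mod 19).
    Reduce coefficients mod 19: 4·t ≡ 10 (mod 19).
    The inverse of 4 mod 19 is 5 (since 4·5 = 20 = 1·19 + 1), so t ≡ 5·10 = 50 ≡ 12 (mod 19).
    Then x = 89 + 99·12 = 1277, valid modulo lcm(99, 19) = 1881: x ≡ 1277 (mod 1881).
  Combine with x ≡ 3 (mod 8); new modulus lcm = 15048.
    Write x = 1277 + 1881·t and substitute into x ≡ 3 (mod 8): 1881·t ≡ 3 − 1277 = -1274 (mod 8).
    Reduce coefficients mod 8: 1·t ≡ 6 (mod 8).
    So t ≡ 6 (mod 8).
    Then x = 1277 + 1881·6 = 12563, valid modulo lcm(1881, 8) = 15048: x ≡ 12563 (mod 15048).
  Combine with x ≡ 14 (mod 17); new modulus lcm = 255816.
    Write x = 12563 + 15048·t and substitute into x ≡ 14 (mod 17): 15048·t ≡ 14 − 12563 = -12549 (mod 17).
    Reduce coefficients mod 17: 3·t ≡ 14 (mod 17).
    The inverse of 3 mod 17 is 6 (since 3·6 = 18 = 1·17 + 1), so t ≡ 6·14 = 84 ≡ 16 (mod 17).
    Then x = 12563 + 15048·16 = 253331, valid modulo lcm(15048, 17) = 255816: x ≡ 253331 (mod 255816).
Verify against each original: 253331 mod 9 = 8, 253331 mod 11 = 1, 253331 mod 19 = 4, 253331 mod 8 = 3, 253331 mod 17 = 14.

x ≡ 253331 (mod 255816).


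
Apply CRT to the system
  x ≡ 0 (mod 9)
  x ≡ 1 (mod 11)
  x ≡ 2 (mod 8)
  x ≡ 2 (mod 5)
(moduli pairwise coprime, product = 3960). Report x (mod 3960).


Product of moduli M = 9 · 11 · 8 · 5 = 3960.
Merge one congruence at a time:
  Start: x ≡ 0 (mod 9).
  Combine with x ≡ 1 (mod 11); new modulus lcm = 99.
    Write x = 0 + 9·t and substitute into x ≡ 1 (mod 11): 9·t ≡ 1 − 0 = 1 (mod 11).
    The inverse of 9 mod 11 is 5 (since 9·5 = 45 = 4·11 + 1), so t ≡ 5·1 = 5 ≡ 5 (mod 11).
    Then x = 0 + 9·5 = 45, valid modulo lcm(9, 11) = 99: x ≡ 45 (mod 99).
  Combine with x ≡ 2 (mod 8); new modulus lcm = 792.
    Write x = 45 + 99·t and substitute into x ≡ 2 (mod 8): 99·t ≡ 2 − 45 = -43 (mod 8).
    Reduce coefficients mod 8: 3·t ≡ 5 (mod 8).
    The inverse of 3 mod 8 is 3 (since 3·3 = 9 = 1·8 + 1), so t ≡ 3·5 = 15 ≡ 7 (mod 8).
    Then x = 45 + 99·7 = 738, valid modulo lcm(99, 8) = 792: x ≡ 738 (mod 792).
  Combine with x ≡ 2 (mod 5); new modulus lcm = 3960.
    Write x = 738 + 792·t and substitute into x ≡ 2 (mod 5): 792·t ≡ 2 − 738 = -736 (mod 5).
    Reduce coefficients mod 5: 2·t ≡ 4 (mod 5).
    The inverse of 2 mod 5 is 3 (since 2·3 = 6 = 1·5 + 1), so t ≡ 3·4 = 12 ≡ 2 (mod 5).
    Then x = 738 + 792·2 = 2322, valid modulo lcm(792, 5) = 3960: x ≡ 2322 (mod 3960).
Verify against each original: 2322 mod 9 = 0, 2322 mod 11 = 1, 2322 mod 8 = 2, 2322 mod 5 = 2.

x ≡ 2322 (mod 3960).
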